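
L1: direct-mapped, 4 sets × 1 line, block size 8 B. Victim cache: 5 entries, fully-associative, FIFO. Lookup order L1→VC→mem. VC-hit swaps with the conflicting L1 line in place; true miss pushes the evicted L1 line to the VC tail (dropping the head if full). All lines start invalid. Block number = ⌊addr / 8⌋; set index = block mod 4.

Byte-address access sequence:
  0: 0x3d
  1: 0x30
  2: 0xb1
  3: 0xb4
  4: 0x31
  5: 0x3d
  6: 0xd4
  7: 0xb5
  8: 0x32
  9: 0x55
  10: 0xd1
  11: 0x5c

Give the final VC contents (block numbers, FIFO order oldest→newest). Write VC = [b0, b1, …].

#0 0x3d→b7/s3 MISS; vc=[]
#1 0x30→b6/s2 MISS; vc=[]
#2 0xb1→b22/s2 MISS; vc=[6]
#3 0xb4→b22/s2 L1-HIT; vc=[6]
#4 0x31→b6/s2 VC-HIT; vc=[22]
#5 0x3d→b7/s3 L1-HIT; vc=[22]
#6 0xd4→b26/s2 MISS; vc=[22,6]
#7 0xb5→b22/s2 VC-HIT; vc=[26,6]
#8 0x32→b6/s2 VC-HIT; vc=[26,22]
#9 0x55→b10/s2 MISS; vc=[26,22,6]
#10 0xd1→b26/s2 VC-HIT; vc=[10,22,6]
#11 0x5c→b11/s3 MISS; vc=[10,22,6,7]

VC = [10, 22, 6, 7]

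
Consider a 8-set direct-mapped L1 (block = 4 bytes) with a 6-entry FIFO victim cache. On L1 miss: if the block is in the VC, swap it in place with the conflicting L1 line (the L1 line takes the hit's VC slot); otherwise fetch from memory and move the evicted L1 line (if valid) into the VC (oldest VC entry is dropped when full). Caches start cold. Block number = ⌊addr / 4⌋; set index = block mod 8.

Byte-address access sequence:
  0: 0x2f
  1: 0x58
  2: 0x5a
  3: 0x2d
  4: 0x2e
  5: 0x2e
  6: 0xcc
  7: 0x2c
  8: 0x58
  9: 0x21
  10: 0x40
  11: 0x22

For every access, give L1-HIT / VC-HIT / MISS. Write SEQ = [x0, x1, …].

SEQ = [MISS, MISS, L1-HIT, L1-HIT, L1-HIT, L1-HIT, MISS, VC-HIT, L1-HIT, MISS, MISS, VC-HIT]

#0 0x2f→b11/s3 MISS; vc=[]
#1 0x58→b22/s6 MISS; vc=[]
#2 0x5a→b22/s6 L1-HIT; vc=[]
#3 0x2d→b11/s3 L1-HIT; vc=[]
#4 0x2e→b11/s3 L1-HIT; vc=[]
#5 0x2e→b11/s3 L1-HIT; vc=[]
#6 0xcc→b51/s3 MISS; vc=[11]
#7 0x2c→b11/s3 VC-HIT; vc=[51]
#8 0x58→b22/s6 L1-HIT; vc=[51]
#9 0x21→b8/s0 MISS; vc=[51]
#10 0x40→b16/s0 MISS; vc=[51,8]
#11 0x22→b8/s0 VC-HIT; vc=[51,16]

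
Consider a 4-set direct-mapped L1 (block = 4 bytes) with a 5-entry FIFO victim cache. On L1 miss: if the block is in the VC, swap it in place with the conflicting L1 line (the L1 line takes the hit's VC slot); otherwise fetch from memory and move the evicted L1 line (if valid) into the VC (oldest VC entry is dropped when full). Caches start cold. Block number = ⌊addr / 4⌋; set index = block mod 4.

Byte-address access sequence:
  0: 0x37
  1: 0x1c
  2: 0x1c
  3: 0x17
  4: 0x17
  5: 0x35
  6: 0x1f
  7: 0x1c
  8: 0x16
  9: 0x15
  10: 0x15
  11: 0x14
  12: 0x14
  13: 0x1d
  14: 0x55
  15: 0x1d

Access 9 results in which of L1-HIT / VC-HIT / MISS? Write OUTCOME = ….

0: 0x37 (blk 13, set 1) → MISS  vc=[]
1: 0x1c (blk 7, set 3) → MISS  vc=[]
2: 0x1c (blk 7, set 3) → L1-HIT  vc=[]
3: 0x17 (blk 5, set 1) → MISS  vc=[13]
4: 0x17 (blk 5, set 1) → L1-HIT  vc=[13]
5: 0x35 (blk 13, set 1) → VC-HIT  vc=[5]
6: 0x1f (blk 7, set 3) → L1-HIT  vc=[5]
7: 0x1c (blk 7, set 3) → L1-HIT  vc=[5]
8: 0x16 (blk 5, set 1) → VC-HIT  vc=[13]
9: 0x15 (blk 5, set 1) → L1-HIT  vc=[13]
10: 0x15 (blk 5, set 1) → L1-HIT  vc=[13]
11: 0x14 (blk 5, set 1) → L1-HIT  vc=[13]
12: 0x14 (blk 5, set 1) → L1-HIT  vc=[13]
13: 0x1d (blk 7, set 3) → L1-HIT  vc=[13]
14: 0x55 (blk 21, set 1) → MISS  vc=[13, 5]
15: 0x1d (blk 7, set 3) → L1-HIT  vc=[13, 5]

OUTCOME = L1-HIT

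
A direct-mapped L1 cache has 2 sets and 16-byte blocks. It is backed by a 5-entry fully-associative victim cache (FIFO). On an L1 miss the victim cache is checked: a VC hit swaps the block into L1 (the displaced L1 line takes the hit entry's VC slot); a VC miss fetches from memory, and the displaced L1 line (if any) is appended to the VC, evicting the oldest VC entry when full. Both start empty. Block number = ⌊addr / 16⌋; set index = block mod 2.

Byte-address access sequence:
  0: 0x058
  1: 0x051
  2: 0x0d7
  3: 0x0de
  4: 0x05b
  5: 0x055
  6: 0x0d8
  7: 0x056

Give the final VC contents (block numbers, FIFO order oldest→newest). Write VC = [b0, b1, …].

VC = [13]

#0 0x58→b5/s1 MISS; vc=[]
#1 0x51→b5/s1 L1-HIT; vc=[]
#2 0xd7→b13/s1 MISS; vc=[5]
#3 0xde→b13/s1 L1-HIT; vc=[5]
#4 0x5b→b5/s1 VC-HIT; vc=[13]
#5 0x55→b5/s1 L1-HIT; vc=[13]
#6 0xd8→b13/s1 VC-HIT; vc=[5]
#7 0x56→b5/s1 VC-HIT; vc=[13]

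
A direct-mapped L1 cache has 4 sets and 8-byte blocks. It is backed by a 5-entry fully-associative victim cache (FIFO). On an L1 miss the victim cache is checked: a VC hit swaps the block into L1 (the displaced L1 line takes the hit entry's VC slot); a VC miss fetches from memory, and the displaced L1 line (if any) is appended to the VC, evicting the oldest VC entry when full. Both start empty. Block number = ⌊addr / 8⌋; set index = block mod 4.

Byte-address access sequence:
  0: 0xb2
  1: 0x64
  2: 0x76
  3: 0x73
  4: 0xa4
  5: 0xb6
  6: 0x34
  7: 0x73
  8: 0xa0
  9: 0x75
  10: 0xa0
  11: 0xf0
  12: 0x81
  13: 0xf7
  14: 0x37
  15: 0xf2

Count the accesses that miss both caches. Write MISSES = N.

MISSES = 7

  [0] addr=0xb2 blk=22 s=2: MISS | VC []
  [1] addr=0x64 blk=12 s=0: MISS | VC []
  [2] addr=0x76 blk=14 s=2: MISS | VC [22]
  [3] addr=0x73 blk=14 s=2: L1-HIT | VC [22]
  [4] addr=0xa4 blk=20 s=0: MISS | VC [22, 12]
  [5] addr=0xb6 blk=22 s=2: VC-HIT | VC [14, 12]
  [6] addr=0x34 blk=6 s=2: MISS | VC [14, 12, 22]
  [7] addr=0x73 blk=14 s=2: VC-HIT | VC [6, 12, 22]
  [8] addr=0xa0 blk=20 s=0: L1-HIT | VC [6, 12, 22]
  [9] addr=0x75 blk=14 s=2: L1-HIT | VC [6, 12, 22]
  [10] addr=0xa0 blk=20 s=0: L1-HIT | VC [6, 12, 22]
  [11] addr=0xf0 blk=30 s=2: MISS | VC [6, 12, 22, 14]
  [12] addr=0x81 blk=16 s=0: MISS | VC [6, 12, 22, 14, 20]
  [13] addr=0xf7 blk=30 s=2: L1-HIT | VC [6, 12, 22, 14, 20]
  [14] addr=0x37 blk=6 s=2: VC-HIT | VC [30, 12, 22, 14, 20]
  [15] addr=0xf2 blk=30 s=2: VC-HIT | VC [6, 12, 22, 14, 20]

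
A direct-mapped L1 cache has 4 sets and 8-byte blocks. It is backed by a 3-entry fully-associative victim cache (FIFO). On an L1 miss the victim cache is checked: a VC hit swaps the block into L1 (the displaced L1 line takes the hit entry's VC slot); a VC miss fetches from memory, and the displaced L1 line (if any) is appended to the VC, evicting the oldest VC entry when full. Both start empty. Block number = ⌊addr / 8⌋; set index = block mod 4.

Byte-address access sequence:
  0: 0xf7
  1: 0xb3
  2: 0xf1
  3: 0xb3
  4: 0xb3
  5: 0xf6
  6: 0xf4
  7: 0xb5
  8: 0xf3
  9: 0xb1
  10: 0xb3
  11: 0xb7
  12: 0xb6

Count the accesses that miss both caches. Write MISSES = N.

  [0] addr=0xf7 blk=30 s=2: MISS | VC []
  [1] addr=0xb3 blk=22 s=2: MISS | VC [30]
  [2] addr=0xf1 blk=30 s=2: VC-HIT | VC [22]
  [3] addr=0xb3 blk=22 s=2: VC-HIT | VC [30]
  [4] addr=0xb3 blk=22 s=2: L1-HIT | VC [30]
  [5] addr=0xf6 blk=30 s=2: VC-HIT | VC [22]
  [6] addr=0xf4 blk=30 s=2: L1-HIT | VC [22]
  [7] addr=0xb5 blk=22 s=2: VC-HIT | VC [30]
  [8] addr=0xf3 blk=30 s=2: VC-HIT | VC [22]
  [9] addr=0xb1 blk=22 s=2: VC-HIT | VC [30]
  [10] addr=0xb3 blk=22 s=2: L1-HIT | VC [30]
  [11] addr=0xb7 blk=22 s=2: L1-HIT | VC [30]
  [12] addr=0xb6 blk=22 s=2: L1-HIT | VC [30]

MISSES = 2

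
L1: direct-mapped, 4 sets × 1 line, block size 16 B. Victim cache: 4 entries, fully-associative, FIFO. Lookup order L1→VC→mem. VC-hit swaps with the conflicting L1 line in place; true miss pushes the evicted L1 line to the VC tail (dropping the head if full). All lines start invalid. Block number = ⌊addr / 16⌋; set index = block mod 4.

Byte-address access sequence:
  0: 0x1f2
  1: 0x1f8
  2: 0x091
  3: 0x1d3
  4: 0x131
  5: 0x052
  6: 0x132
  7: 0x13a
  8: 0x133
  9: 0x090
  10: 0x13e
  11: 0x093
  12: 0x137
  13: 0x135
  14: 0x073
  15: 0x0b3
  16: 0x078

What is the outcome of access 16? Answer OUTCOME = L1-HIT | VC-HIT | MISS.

OUTCOME = VC-HIT

#0 0x1f2→b31/s3 MISS; vc=[]
#1 0x1f8→b31/s3 L1-HIT; vc=[]
#2 0x91→b9/s1 MISS; vc=[]
#3 0x1d3→b29/s1 MISS; vc=[9]
#4 0x131→b19/s3 MISS; vc=[9,31]
#5 0x52→b5/s1 MISS; vc=[9,31,29]
#6 0x132→b19/s3 L1-HIT; vc=[9,31,29]
#7 0x13a→b19/s3 L1-HIT; vc=[9,31,29]
#8 0x133→b19/s3 L1-HIT; vc=[9,31,29]
#9 0x90→b9/s1 VC-HIT; vc=[5,31,29]
#10 0x13e→b19/s3 L1-HIT; vc=[5,31,29]
#11 0x93→b9/s1 L1-HIT; vc=[5,31,29]
#12 0x137→b19/s3 L1-HIT; vc=[5,31,29]
#13 0x135→b19/s3 L1-HIT; vc=[5,31,29]
#14 0x73→b7/s3 MISS; vc=[5,31,29,19]
#15 0xb3→b11/s3 MISS; vc=[31,29,19,7]
#16 0x78→b7/s3 VC-HIT; vc=[31,29,19,11]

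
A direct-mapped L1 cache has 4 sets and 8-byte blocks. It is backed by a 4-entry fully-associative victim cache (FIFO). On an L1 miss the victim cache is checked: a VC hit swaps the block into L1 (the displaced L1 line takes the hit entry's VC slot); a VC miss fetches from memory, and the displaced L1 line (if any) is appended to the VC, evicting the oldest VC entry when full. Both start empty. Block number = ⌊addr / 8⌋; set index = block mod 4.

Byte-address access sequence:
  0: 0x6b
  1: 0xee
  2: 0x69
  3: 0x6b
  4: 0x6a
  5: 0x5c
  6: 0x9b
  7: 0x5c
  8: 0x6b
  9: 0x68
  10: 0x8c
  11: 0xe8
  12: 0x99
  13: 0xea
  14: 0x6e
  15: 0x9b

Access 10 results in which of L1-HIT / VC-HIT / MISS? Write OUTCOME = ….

OUTCOME = MISS

#0 0x6b→b13/s1 MISS; vc=[]
#1 0xee→b29/s1 MISS; vc=[13]
#2 0x69→b13/s1 VC-HIT; vc=[29]
#3 0x6b→b13/s1 L1-HIT; vc=[29]
#4 0x6a→b13/s1 L1-HIT; vc=[29]
#5 0x5c→b11/s3 MISS; vc=[29]
#6 0x9b→b19/s3 MISS; vc=[29,11]
#7 0x5c→b11/s3 VC-HIT; vc=[29,19]
#8 0x6b→b13/s1 L1-HIT; vc=[29,19]
#9 0x68→b13/s1 L1-HIT; vc=[29,19]
#10 0x8c→b17/s1 MISS; vc=[29,19,13]
#11 0xe8→b29/s1 VC-HIT; vc=[17,19,13]
#12 0x99→b19/s3 VC-HIT; vc=[17,11,13]
#13 0xea→b29/s1 L1-HIT; vc=[17,11,13]
#14 0x6e→b13/s1 VC-HIT; vc=[17,11,29]
#15 0x9b→b19/s3 L1-HIT; vc=[17,11,29]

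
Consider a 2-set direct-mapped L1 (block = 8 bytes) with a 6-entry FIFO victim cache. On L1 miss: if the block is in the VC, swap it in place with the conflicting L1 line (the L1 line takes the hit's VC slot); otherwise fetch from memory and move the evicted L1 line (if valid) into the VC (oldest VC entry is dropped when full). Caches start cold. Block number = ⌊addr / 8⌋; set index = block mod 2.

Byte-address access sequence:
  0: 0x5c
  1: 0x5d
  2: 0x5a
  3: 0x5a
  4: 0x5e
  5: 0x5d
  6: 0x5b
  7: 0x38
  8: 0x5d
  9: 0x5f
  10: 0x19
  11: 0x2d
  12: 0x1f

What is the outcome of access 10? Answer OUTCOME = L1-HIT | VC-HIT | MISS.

OUTCOME = MISS

#0 0x5c→b11/s1 MISS; vc=[]
#1 0x5d→b11/s1 L1-HIT; vc=[]
#2 0x5a→b11/s1 L1-HIT; vc=[]
#3 0x5a→b11/s1 L1-HIT; vc=[]
#4 0x5e→b11/s1 L1-HIT; vc=[]
#5 0x5d→b11/s1 L1-HIT; vc=[]
#6 0x5b→b11/s1 L1-HIT; vc=[]
#7 0x38→b7/s1 MISS; vc=[11]
#8 0x5d→b11/s1 VC-HIT; vc=[7]
#9 0x5f→b11/s1 L1-HIT; vc=[7]
#10 0x19→b3/s1 MISS; vc=[7,11]
#11 0x2d→b5/s1 MISS; vc=[7,11,3]
#12 0x1f→b3/s1 VC-HIT; vc=[7,11,5]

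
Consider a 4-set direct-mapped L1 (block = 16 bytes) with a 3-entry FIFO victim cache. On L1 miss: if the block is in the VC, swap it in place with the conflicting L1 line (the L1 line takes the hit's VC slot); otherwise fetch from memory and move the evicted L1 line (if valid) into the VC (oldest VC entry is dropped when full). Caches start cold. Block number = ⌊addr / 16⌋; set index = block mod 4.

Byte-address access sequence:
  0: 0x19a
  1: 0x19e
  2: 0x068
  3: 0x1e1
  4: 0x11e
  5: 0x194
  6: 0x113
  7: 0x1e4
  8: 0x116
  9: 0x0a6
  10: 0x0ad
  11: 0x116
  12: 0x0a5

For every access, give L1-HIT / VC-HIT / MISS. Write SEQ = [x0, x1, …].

  [0] addr=0x19a blk=25 s=1: MISS | VC []
  [1] addr=0x19e blk=25 s=1: L1-HIT | VC []
  [2] addr=0x68 blk=6 s=2: MISS | VC []
  [3] addr=0x1e1 blk=30 s=2: MISS | VC [6]
  [4] addr=0x11e blk=17 s=1: MISS | VC [6, 25]
  [5] addr=0x194 blk=25 s=1: VC-HIT | VC [6, 17]
  [6] addr=0x113 blk=17 s=1: VC-HIT | VC [6, 25]
  [7] addr=0x1e4 blk=30 s=2: L1-HIT | VC [6, 25]
  [8] addr=0x116 blk=17 s=1: L1-HIT | VC [6, 25]
  [9] addr=0xa6 blk=10 s=2: MISS | VC [6, 25, 30]
  [10] addr=0xad blk=10 s=2: L1-HIT | VC [6, 25, 30]
  [11] addr=0x116 blk=17 s=1: L1-HIT | VC [6, 25, 30]
  [12] addr=0xa5 blk=10 s=2: L1-HIT | VC [6, 25, 30]

SEQ = [MISS, L1-HIT, MISS, MISS, MISS, VC-HIT, VC-HIT, L1-HIT, L1-HIT, MISS, L1-HIT, L1-HIT, L1-HIT]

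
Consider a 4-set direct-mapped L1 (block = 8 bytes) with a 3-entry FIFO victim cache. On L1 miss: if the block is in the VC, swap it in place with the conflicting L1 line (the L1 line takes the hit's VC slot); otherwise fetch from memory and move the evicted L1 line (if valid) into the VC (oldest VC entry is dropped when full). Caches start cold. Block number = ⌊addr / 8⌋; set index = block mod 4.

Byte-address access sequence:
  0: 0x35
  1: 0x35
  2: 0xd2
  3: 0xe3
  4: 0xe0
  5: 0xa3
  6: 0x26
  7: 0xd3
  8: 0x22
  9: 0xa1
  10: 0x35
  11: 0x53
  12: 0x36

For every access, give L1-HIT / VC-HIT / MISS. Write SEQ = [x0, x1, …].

0: 0x35 (blk 6, set 2) → MISS  vc=[]
1: 0x35 (blk 6, set 2) → L1-HIT  vc=[]
2: 0xd2 (blk 26, set 2) → MISS  vc=[6]
3: 0xe3 (blk 28, set 0) → MISS  vc=[6]
4: 0xe0 (blk 28, set 0) → L1-HIT  vc=[6]
5: 0xa3 (blk 20, set 0) → MISS  vc=[6, 28]
6: 0x26 (blk 4, set 0) → MISS  vc=[6, 28, 20]
7: 0xd3 (blk 26, set 2) → L1-HIT  vc=[6, 28, 20]
8: 0x22 (blk 4, set 0) → L1-HIT  vc=[6, 28, 20]
9: 0xa1 (blk 20, set 0) → VC-HIT  vc=[6, 28, 4]
10: 0x35 (blk 6, set 2) → VC-HIT  vc=[26, 28, 4]
11: 0x53 (blk 10, set 2) → MISS  vc=[28, 4, 6]
12: 0x36 (blk 6, set 2) → VC-HIT  vc=[28, 4, 10]

SEQ = [MISS, L1-HIT, MISS, MISS, L1-HIT, MISS, MISS, L1-HIT, L1-HIT, VC-HIT, VC-HIT, MISS, VC-HIT]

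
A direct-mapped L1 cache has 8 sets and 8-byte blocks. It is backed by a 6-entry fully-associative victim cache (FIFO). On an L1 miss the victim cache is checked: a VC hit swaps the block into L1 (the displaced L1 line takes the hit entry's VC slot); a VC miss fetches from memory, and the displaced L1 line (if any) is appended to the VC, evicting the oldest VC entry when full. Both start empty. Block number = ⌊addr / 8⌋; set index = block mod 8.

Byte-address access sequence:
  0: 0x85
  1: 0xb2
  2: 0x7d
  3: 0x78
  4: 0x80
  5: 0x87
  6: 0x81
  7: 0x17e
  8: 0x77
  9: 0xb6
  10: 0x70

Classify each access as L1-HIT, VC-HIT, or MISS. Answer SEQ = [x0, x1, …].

SEQ = [MISS, MISS, MISS, L1-HIT, L1-HIT, L1-HIT, L1-HIT, MISS, MISS, VC-HIT, VC-HIT]

#0 0x85→b16/s0 MISS; vc=[]
#1 0xb2→b22/s6 MISS; vc=[]
#2 0x7d→b15/s7 MISS; vc=[]
#3 0x78→b15/s7 L1-HIT; vc=[]
#4 0x80→b16/s0 L1-HIT; vc=[]
#5 0x87→b16/s0 L1-HIT; vc=[]
#6 0x81→b16/s0 L1-HIT; vc=[]
#7 0x17e→b47/s7 MISS; vc=[15]
#8 0x77→b14/s6 MISS; vc=[15,22]
#9 0xb6→b22/s6 VC-HIT; vc=[15,14]
#10 0x70→b14/s6 VC-HIT; vc=[15,22]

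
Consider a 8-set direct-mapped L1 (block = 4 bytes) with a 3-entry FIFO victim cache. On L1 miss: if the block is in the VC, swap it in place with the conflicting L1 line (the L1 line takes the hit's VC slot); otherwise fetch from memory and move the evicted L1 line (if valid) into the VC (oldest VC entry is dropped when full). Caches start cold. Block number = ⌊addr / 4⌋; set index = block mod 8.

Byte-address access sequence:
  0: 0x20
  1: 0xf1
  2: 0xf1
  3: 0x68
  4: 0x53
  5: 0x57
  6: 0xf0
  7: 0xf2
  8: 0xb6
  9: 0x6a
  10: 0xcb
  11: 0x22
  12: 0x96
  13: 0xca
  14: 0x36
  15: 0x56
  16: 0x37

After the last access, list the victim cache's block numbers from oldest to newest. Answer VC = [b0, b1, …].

VC = [45, 37, 21]

  [0] addr=0x20 blk=8 s=0: MISS | VC []
  [1] addr=0xf1 blk=60 s=4: MISS | VC []
  [2] addr=0xf1 blk=60 s=4: L1-HIT | VC []
  [3] addr=0x68 blk=26 s=2: MISS | VC []
  [4] addr=0x53 blk=20 s=4: MISS | VC [60]
  [5] addr=0x57 blk=21 s=5: MISS | VC [60]
  [6] addr=0xf0 blk=60 s=4: VC-HIT | VC [20]
  [7] addr=0xf2 blk=60 s=4: L1-HIT | VC [20]
  [8] addr=0xb6 blk=45 s=5: MISS | VC [20, 21]
  [9] addr=0x6a blk=26 s=2: L1-HIT | VC [20, 21]
  [10] addr=0xcb blk=50 s=2: MISS | VC [20, 21, 26]
  [11] addr=0x22 blk=8 s=0: L1-HIT | VC [20, 21, 26]
  [12] addr=0x96 blk=37 s=5: MISS | VC [21, 26, 45]
  [13] addr=0xca blk=50 s=2: L1-HIT | VC [21, 26, 45]
  [14] addr=0x36 blk=13 s=5: MISS | VC [26, 45, 37]
  [15] addr=0x56 blk=21 s=5: MISS | VC [45, 37, 13]
  [16] addr=0x37 blk=13 s=5: VC-HIT | VC [45, 37, 21]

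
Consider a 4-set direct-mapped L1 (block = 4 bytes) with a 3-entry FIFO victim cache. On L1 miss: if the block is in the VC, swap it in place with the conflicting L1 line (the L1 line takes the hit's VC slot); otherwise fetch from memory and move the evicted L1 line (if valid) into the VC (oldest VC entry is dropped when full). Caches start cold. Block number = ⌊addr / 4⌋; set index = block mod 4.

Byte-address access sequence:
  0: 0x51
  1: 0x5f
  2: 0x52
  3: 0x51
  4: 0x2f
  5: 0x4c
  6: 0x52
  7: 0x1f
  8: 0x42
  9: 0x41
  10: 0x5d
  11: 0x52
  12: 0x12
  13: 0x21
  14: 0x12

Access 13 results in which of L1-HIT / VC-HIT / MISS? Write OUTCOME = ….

#0 0x51→b20/s0 MISS; vc=[]
#1 0x5f→b23/s3 MISS; vc=[]
#2 0x52→b20/s0 L1-HIT; vc=[]
#3 0x51→b20/s0 L1-HIT; vc=[]
#4 0x2f→b11/s3 MISS; vc=[23]
#5 0x4c→b19/s3 MISS; vc=[23,11]
#6 0x52→b20/s0 L1-HIT; vc=[23,11]
#7 0x1f→b7/s3 MISS; vc=[23,11,19]
#8 0x42→b16/s0 MISS; vc=[11,19,20]
#9 0x41→b16/s0 L1-HIT; vc=[11,19,20]
#10 0x5d→b23/s3 MISS; vc=[19,20,7]
#11 0x52→b20/s0 VC-HIT; vc=[19,16,7]
#12 0x12→b4/s0 MISS; vc=[16,7,20]
#13 0x21→b8/s0 MISS; vc=[7,20,4]
#14 0x12→b4/s0 VC-HIT; vc=[7,20,8]

OUTCOME = MISS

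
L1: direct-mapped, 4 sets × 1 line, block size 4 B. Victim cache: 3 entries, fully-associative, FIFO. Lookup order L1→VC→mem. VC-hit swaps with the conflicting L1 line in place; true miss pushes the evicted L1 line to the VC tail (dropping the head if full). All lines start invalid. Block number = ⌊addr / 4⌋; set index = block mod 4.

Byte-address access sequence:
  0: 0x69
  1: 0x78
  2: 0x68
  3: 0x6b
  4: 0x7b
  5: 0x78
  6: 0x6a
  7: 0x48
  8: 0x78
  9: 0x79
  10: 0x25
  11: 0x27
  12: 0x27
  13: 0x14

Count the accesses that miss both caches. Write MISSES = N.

MISSES = 5

#0 0x69→b26/s2 MISS; vc=[]
#1 0x78→b30/s2 MISS; vc=[26]
#2 0x68→b26/s2 VC-HIT; vc=[30]
#3 0x6b→b26/s2 L1-HIT; vc=[30]
#4 0x7b→b30/s2 VC-HIT; vc=[26]
#5 0x78→b30/s2 L1-HIT; vc=[26]
#6 0x6a→b26/s2 VC-HIT; vc=[30]
#7 0x48→b18/s2 MISS; vc=[30,26]
#8 0x78→b30/s2 VC-HIT; vc=[18,26]
#9 0x79→b30/s2 L1-HIT; vc=[18,26]
#10 0x25→b9/s1 MISS; vc=[18,26]
#11 0x27→b9/s1 L1-HIT; vc=[18,26]
#12 0x27→b9/s1 L1-HIT; vc=[18,26]
#13 0x14→b5/s1 MISS; vc=[18,26,9]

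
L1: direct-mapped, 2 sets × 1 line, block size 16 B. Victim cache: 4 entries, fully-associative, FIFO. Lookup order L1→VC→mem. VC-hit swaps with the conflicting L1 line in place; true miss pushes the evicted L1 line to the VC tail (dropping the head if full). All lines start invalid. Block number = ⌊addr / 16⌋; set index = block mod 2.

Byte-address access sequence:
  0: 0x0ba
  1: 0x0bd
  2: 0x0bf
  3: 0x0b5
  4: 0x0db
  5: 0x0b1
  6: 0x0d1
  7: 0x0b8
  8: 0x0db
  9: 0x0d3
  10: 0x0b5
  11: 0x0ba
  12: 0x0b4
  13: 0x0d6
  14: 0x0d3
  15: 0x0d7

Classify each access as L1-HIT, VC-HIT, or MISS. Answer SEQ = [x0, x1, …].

SEQ = [MISS, L1-HIT, L1-HIT, L1-HIT, MISS, VC-HIT, VC-HIT, VC-HIT, VC-HIT, L1-HIT, VC-HIT, L1-HIT, L1-HIT, VC-HIT, L1-HIT, L1-HIT]

  [0] addr=0xba blk=11 s=1: MISS | VC []
  [1] addr=0xbd blk=11 s=1: L1-HIT | VC []
  [2] addr=0xbf blk=11 s=1: L1-HIT | VC []
  [3] addr=0xb5 blk=11 s=1: L1-HIT | VC []
  [4] addr=0xdb blk=13 s=1: MISS | VC [11]
  [5] addr=0xb1 blk=11 s=1: VC-HIT | VC [13]
  [6] addr=0xd1 blk=13 s=1: VC-HIT | VC [11]
  [7] addr=0xb8 blk=11 s=1: VC-HIT | VC [13]
  [8] addr=0xdb blk=13 s=1: VC-HIT | VC [11]
  [9] addr=0xd3 blk=13 s=1: L1-HIT | VC [11]
  [10] addr=0xb5 blk=11 s=1: VC-HIT | VC [13]
  [11] addr=0xba blk=11 s=1: L1-HIT | VC [13]
  [12] addr=0xb4 blk=11 s=1: L1-HIT | VC [13]
  [13] addr=0xd6 blk=13 s=1: VC-HIT | VC [11]
  [14] addr=0xd3 blk=13 s=1: L1-HIT | VC [11]
  [15] addr=0xd7 blk=13 s=1: L1-HIT | VC [11]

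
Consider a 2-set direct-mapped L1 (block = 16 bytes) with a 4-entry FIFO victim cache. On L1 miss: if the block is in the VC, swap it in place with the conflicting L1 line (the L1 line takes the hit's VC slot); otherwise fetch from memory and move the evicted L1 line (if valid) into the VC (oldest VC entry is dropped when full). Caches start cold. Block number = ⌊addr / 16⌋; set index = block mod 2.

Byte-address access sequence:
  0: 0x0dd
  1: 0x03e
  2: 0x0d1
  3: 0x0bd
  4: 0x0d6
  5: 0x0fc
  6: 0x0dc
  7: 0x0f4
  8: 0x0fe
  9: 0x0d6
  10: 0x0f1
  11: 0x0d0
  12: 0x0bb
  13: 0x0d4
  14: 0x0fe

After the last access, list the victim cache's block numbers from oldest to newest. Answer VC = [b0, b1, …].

  [0] addr=0xdd blk=13 s=1: MISS | VC []
  [1] addr=0x3e blk=3 s=1: MISS | VC [13]
  [2] addr=0xd1 blk=13 s=1: VC-HIT | VC [3]
  [3] addr=0xbd blk=11 s=1: MISS | VC [3, 13]
  [4] addr=0xd6 blk=13 s=1: VC-HIT | VC [3, 11]
  [5] addr=0xfc blk=15 s=1: MISS | VC [3, 11, 13]
  [6] addr=0xdc blk=13 s=1: VC-HIT | VC [3, 11, 15]
  [7] addr=0xf4 blk=15 s=1: VC-HIT | VC [3, 11, 13]
  [8] addr=0xfe blk=15 s=1: L1-HIT | VC [3, 11, 13]
  [9] addr=0xd6 blk=13 s=1: VC-HIT | VC [3, 11, 15]
  [10] addr=0xf1 blk=15 s=1: VC-HIT | VC [3, 11, 13]
  [11] addr=0xd0 blk=13 s=1: VC-HIT | VC [3, 11, 15]
  [12] addr=0xbb blk=11 s=1: VC-HIT | VC [3, 13, 15]
  [13] addr=0xd4 blk=13 s=1: VC-HIT | VC [3, 11, 15]
  [14] addr=0xfe blk=15 s=1: VC-HIT | VC [3, 11, 13]

VC = [3, 11, 13]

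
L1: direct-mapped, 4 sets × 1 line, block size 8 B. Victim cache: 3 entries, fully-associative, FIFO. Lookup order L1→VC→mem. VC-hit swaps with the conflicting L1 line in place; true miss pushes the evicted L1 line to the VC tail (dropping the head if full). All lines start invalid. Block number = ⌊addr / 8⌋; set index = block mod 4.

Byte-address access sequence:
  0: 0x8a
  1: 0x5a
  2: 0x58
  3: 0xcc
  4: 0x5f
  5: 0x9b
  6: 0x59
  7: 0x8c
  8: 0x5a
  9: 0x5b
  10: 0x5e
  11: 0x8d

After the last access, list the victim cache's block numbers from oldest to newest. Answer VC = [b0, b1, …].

VC = [25, 19]

  [0] addr=0x8a blk=17 s=1: MISS | VC []
  [1] addr=0x5a blk=11 s=3: MISS | VC []
  [2] addr=0x58 blk=11 s=3: L1-HIT | VC []
  [3] addr=0xcc blk=25 s=1: MISS | VC [17]
  [4] addr=0x5f blk=11 s=3: L1-HIT | VC [17]
  [5] addr=0x9b blk=19 s=3: MISS | VC [17, 11]
  [6] addr=0x59 blk=11 s=3: VC-HIT | VC [17, 19]
  [7] addr=0x8c blk=17 s=1: VC-HIT | VC [25, 19]
  [8] addr=0x5a blk=11 s=3: L1-HIT | VC [25, 19]
  [9] addr=0x5b blk=11 s=3: L1-HIT | VC [25, 19]
  [10] addr=0x5e blk=11 s=3: L1-HIT | VC [25, 19]
  [11] addr=0x8d blk=17 s=1: L1-HIT | VC [25, 19]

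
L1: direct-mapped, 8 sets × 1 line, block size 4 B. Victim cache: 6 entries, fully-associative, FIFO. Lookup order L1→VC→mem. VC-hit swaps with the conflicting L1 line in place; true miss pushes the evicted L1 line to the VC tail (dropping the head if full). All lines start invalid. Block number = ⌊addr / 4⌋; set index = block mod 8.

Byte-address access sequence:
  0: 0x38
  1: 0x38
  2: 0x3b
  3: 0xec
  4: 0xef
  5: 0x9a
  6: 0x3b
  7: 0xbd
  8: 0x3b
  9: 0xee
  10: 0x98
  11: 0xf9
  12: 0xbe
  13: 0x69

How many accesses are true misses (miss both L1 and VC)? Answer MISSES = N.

#0 0x38→b14/s6 MISS; vc=[]
#1 0x38→b14/s6 L1-HIT; vc=[]
#2 0x3b→b14/s6 L1-HIT; vc=[]
#3 0xec→b59/s3 MISS; vc=[]
#4 0xef→b59/s3 L1-HIT; vc=[]
#5 0x9a→b38/s6 MISS; vc=[14]
#6 0x3b→b14/s6 VC-HIT; vc=[38]
#7 0xbd→b47/s7 MISS; vc=[38]
#8 0x3b→b14/s6 L1-HIT; vc=[38]
#9 0xee→b59/s3 L1-HIT; vc=[38]
#10 0x98→b38/s6 VC-HIT; vc=[14]
#11 0xf9→b62/s6 MISS; vc=[14,38]
#12 0xbe→b47/s7 L1-HIT; vc=[14,38]
#13 0x69→b26/s2 MISS; vc=[14,38]

MISSES = 6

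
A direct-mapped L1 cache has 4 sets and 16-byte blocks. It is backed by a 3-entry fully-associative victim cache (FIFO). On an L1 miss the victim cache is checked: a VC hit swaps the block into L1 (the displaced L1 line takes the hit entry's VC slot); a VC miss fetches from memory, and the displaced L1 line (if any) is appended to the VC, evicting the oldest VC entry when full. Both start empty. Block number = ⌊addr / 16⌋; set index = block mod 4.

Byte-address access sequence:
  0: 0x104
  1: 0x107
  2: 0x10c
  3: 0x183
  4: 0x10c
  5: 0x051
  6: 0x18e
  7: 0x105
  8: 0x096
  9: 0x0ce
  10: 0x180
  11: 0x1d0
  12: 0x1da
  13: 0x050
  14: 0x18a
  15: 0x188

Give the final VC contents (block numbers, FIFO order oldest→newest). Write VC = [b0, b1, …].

  [0] addr=0x104 blk=16 s=0: MISS | VC []
  [1] addr=0x107 blk=16 s=0: L1-HIT | VC []
  [2] addr=0x10c blk=16 s=0: L1-HIT | VC []
  [3] addr=0x183 blk=24 s=0: MISS | VC [16]
  [4] addr=0x10c blk=16 s=0: VC-HIT | VC [24]
  [5] addr=0x51 blk=5 s=1: MISS | VC [24]
  [6] addr=0x18e blk=24 s=0: VC-HIT | VC [16]
  [7] addr=0x105 blk=16 s=0: VC-HIT | VC [24]
  [8] addr=0x96 blk=9 s=1: MISS | VC [24, 5]
  [9] addr=0xce blk=12 s=0: MISS | VC [24, 5, 16]
  [10] addr=0x180 blk=24 s=0: VC-HIT | VC [12, 5, 16]
  [11] addr=0x1d0 blk=29 s=1: MISS | VC [5, 16, 9]
  [12] addr=0x1da blk=29 s=1: L1-HIT | VC [5, 16, 9]
  [13] addr=0x50 blk=5 s=1: VC-HIT | VC [29, 16, 9]
  [14] addr=0x18a blk=24 s=0: L1-HIT | VC [29, 16, 9]
  [15] addr=0x188 blk=24 s=0: L1-HIT | VC [29, 16, 9]

VC = [29, 16, 9]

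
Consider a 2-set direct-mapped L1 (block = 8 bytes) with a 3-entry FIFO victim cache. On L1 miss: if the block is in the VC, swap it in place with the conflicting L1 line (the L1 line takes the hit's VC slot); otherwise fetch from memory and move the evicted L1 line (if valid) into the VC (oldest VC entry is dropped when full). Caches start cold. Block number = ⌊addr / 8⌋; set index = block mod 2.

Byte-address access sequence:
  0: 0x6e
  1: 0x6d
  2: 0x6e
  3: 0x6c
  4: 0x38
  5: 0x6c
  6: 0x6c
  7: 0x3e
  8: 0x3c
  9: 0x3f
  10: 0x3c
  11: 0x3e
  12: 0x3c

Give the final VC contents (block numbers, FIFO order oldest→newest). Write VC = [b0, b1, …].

0: 0x6e (blk 13, set 1) → MISS  vc=[]
1: 0x6d (blk 13, set 1) → L1-HIT  vc=[]
2: 0x6e (blk 13, set 1) → L1-HIT  vc=[]
3: 0x6c (blk 13, set 1) → L1-HIT  vc=[]
4: 0x38 (blk 7, set 1) → MISS  vc=[13]
5: 0x6c (blk 13, set 1) → VC-HIT  vc=[7]
6: 0x6c (blk 13, set 1) → L1-HIT  vc=[7]
7: 0x3e (blk 7, set 1) → VC-HIT  vc=[13]
8: 0x3c (blk 7, set 1) → L1-HIT  vc=[13]
9: 0x3f (blk 7, set 1) → L1-HIT  vc=[13]
10: 0x3c (blk 7, set 1) → L1-HIT  vc=[13]
11: 0x3e (blk 7, set 1) → L1-HIT  vc=[13]
12: 0x3c (blk 7, set 1) → L1-HIT  vc=[13]

VC = [13]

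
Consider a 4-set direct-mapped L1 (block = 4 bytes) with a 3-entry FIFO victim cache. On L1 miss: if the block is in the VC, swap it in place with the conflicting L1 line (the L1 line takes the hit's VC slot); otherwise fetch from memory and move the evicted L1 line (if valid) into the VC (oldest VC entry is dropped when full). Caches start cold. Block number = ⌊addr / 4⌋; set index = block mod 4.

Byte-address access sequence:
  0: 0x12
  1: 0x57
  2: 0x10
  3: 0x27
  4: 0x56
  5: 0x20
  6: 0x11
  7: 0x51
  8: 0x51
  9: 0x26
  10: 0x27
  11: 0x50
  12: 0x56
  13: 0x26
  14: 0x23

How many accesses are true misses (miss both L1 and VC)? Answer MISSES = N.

MISSES = 5

0: 0x12 (blk 4, set 0) → MISS  vc=[]
1: 0x57 (blk 21, set 1) → MISS  vc=[]
2: 0x10 (blk 4, set 0) → L1-HIT  vc=[]
3: 0x27 (blk 9, set 1) → MISS  vc=[21]
4: 0x56 (blk 21, set 1) → VC-HIT  vc=[9]
5: 0x20 (blk 8, set 0) → MISS  vc=[9, 4]
6: 0x11 (blk 4, set 0) → VC-HIT  vc=[9, 8]
7: 0x51 (blk 20, set 0) → MISS  vc=[9, 8, 4]
8: 0x51 (blk 20, set 0) → L1-HIT  vc=[9, 8, 4]
9: 0x26 (blk 9, set 1) → VC-HIT  vc=[21, 8, 4]
10: 0x27 (blk 9, set 1) → L1-HIT  vc=[21, 8, 4]
11: 0x50 (blk 20, set 0) → L1-HIT  vc=[21, 8, 4]
12: 0x56 (blk 21, set 1) → VC-HIT  vc=[9, 8, 4]
13: 0x26 (blk 9, set 1) → VC-HIT  vc=[21, 8, 4]
14: 0x23 (blk 8, set 0) → VC-HIT  vc=[21, 20, 4]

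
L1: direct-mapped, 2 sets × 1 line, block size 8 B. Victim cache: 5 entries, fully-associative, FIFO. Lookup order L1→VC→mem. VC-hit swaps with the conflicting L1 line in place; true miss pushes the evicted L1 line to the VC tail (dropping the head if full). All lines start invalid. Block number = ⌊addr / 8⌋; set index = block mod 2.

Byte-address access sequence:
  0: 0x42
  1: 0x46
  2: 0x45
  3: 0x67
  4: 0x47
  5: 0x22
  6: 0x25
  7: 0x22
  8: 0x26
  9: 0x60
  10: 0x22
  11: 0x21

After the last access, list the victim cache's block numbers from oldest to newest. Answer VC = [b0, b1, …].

VC = [12, 8]

#0 0x42→b8/s0 MISS; vc=[]
#1 0x46→b8/s0 L1-HIT; vc=[]
#2 0x45→b8/s0 L1-HIT; vc=[]
#3 0x67→b12/s0 MISS; vc=[8]
#4 0x47→b8/s0 VC-HIT; vc=[12]
#5 0x22→b4/s0 MISS; vc=[12,8]
#6 0x25→b4/s0 L1-HIT; vc=[12,8]
#7 0x22→b4/s0 L1-HIT; vc=[12,8]
#8 0x26→b4/s0 L1-HIT; vc=[12,8]
#9 0x60→b12/s0 VC-HIT; vc=[4,8]
#10 0x22→b4/s0 VC-HIT; vc=[12,8]
#11 0x21→b4/s0 L1-HIT; vc=[12,8]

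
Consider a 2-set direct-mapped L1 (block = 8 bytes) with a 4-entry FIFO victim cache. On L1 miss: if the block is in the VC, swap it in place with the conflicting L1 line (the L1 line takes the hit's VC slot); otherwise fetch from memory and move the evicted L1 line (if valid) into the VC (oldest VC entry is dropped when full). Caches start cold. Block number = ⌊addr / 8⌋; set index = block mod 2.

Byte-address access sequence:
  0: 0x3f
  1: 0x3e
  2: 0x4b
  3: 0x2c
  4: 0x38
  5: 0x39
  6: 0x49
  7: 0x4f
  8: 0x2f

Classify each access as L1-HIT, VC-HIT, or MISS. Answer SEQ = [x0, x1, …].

SEQ = [MISS, L1-HIT, MISS, MISS, VC-HIT, L1-HIT, VC-HIT, L1-HIT, VC-HIT]

  [0] addr=0x3f blk=7 s=1: MISS | VC []
  [1] addr=0x3e blk=7 s=1: L1-HIT | VC []
  [2] addr=0x4b blk=9 s=1: MISS | VC [7]
  [3] addr=0x2c blk=5 s=1: MISS | VC [7, 9]
  [4] addr=0x38 blk=7 s=1: VC-HIT | VC [5, 9]
  [5] addr=0x39 blk=7 s=1: L1-HIT | VC [5, 9]
  [6] addr=0x49 blk=9 s=1: VC-HIT | VC [5, 7]
  [7] addr=0x4f blk=9 s=1: L1-HIT | VC [5, 7]
  [8] addr=0x2f blk=5 s=1: VC-HIT | VC [9, 7]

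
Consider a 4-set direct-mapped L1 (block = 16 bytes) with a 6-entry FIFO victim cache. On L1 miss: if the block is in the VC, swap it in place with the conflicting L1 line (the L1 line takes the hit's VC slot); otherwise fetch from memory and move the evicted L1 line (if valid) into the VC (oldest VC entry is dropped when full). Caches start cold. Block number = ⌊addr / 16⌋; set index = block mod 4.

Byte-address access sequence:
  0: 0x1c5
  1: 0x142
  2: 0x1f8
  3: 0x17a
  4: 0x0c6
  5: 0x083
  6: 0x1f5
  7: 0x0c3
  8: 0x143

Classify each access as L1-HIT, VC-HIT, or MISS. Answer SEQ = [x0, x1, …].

SEQ = [MISS, MISS, MISS, MISS, MISS, MISS, VC-HIT, VC-HIT, VC-HIT]

0: 0x1c5 (blk 28, set 0) → MISS  vc=[]
1: 0x142 (blk 20, set 0) → MISS  vc=[28]
2: 0x1f8 (blk 31, set 3) → MISS  vc=[28]
3: 0x17a (blk 23, set 3) → MISS  vc=[28, 31]
4: 0xc6 (blk 12, set 0) → MISS  vc=[28, 31, 20]
5: 0x83 (blk 8, set 0) → MISS  vc=[28, 31, 20, 12]
6: 0x1f5 (blk 31, set 3) → VC-HIT  vc=[28, 23, 20, 12]
7: 0xc3 (blk 12, set 0) → VC-HIT  vc=[28, 23, 20, 8]
8: 0x143 (blk 20, set 0) → VC-HIT  vc=[28, 23, 12, 8]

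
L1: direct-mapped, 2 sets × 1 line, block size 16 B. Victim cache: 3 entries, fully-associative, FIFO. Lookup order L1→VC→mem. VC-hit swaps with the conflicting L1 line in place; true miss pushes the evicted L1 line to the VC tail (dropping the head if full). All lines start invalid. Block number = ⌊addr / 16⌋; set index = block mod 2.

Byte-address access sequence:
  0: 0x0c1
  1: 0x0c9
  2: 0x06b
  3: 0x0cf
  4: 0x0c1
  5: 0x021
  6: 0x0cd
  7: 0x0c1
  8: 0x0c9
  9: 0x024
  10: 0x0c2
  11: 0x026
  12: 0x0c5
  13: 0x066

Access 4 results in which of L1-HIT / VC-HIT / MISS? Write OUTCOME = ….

OUTCOME = L1-HIT

  [0] addr=0xc1 blk=12 s=0: MISS | VC []
  [1] addr=0xc9 blk=12 s=0: L1-HIT | VC []
  [2] addr=0x6b blk=6 s=0: MISS | VC [12]
  [3] addr=0xcf blk=12 s=0: VC-HIT | VC [6]
  [4] addr=0xc1 blk=12 s=0: L1-HIT | VC [6]
  [5] addr=0x21 blk=2 s=0: MISS | VC [6, 12]
  [6] addr=0xcd blk=12 s=0: VC-HIT | VC [6, 2]
  [7] addr=0xc1 blk=12 s=0: L1-HIT | VC [6, 2]
  [8] addr=0xc9 blk=12 s=0: L1-HIT | VC [6, 2]
  [9] addr=0x24 blk=2 s=0: VC-HIT | VC [6, 12]
  [10] addr=0xc2 blk=12 s=0: VC-HIT | VC [6, 2]
  [11] addr=0x26 blk=2 s=0: VC-HIT | VC [6, 12]
  [12] addr=0xc5 blk=12 s=0: VC-HIT | VC [6, 2]
  [13] addr=0x66 blk=6 s=0: VC-HIT | VC [12, 2]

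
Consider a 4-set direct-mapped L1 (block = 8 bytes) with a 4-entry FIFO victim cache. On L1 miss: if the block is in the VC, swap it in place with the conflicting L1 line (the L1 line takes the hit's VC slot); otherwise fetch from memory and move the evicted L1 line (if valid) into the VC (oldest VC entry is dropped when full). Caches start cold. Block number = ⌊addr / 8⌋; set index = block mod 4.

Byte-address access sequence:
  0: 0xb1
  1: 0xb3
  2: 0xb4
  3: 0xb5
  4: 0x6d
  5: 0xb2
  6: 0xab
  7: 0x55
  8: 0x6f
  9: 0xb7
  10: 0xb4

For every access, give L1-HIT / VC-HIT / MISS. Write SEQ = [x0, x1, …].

SEQ = [MISS, L1-HIT, L1-HIT, L1-HIT, MISS, L1-HIT, MISS, MISS, VC-HIT, VC-HIT, L1-HIT]

0: 0xb1 (blk 22, set 2) → MISS  vc=[]
1: 0xb3 (blk 22, set 2) → L1-HIT  vc=[]
2: 0xb4 (blk 22, set 2) → L1-HIT  vc=[]
3: 0xb5 (blk 22, set 2) → L1-HIT  vc=[]
4: 0x6d (blk 13, set 1) → MISS  vc=[]
5: 0xb2 (blk 22, set 2) → L1-HIT  vc=[]
6: 0xab (blk 21, set 1) → MISS  vc=[13]
7: 0x55 (blk 10, set 2) → MISS  vc=[13, 22]
8: 0x6f (blk 13, set 1) → VC-HIT  vc=[21, 22]
9: 0xb7 (blk 22, set 2) → VC-HIT  vc=[21, 10]
10: 0xb4 (blk 22, set 2) → L1-HIT  vc=[21, 10]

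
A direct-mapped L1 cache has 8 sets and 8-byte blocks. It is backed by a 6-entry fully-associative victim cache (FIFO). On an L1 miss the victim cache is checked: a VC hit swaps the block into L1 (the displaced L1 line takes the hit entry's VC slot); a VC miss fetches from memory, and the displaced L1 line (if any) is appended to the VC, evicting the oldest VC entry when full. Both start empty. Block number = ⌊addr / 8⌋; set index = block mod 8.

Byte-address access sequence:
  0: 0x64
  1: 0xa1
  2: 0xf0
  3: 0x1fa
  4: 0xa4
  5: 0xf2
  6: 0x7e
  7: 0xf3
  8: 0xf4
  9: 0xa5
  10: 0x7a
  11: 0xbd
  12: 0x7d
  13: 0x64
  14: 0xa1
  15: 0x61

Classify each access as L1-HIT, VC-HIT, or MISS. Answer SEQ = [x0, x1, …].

SEQ = [MISS, MISS, MISS, MISS, L1-HIT, L1-HIT, MISS, L1-HIT, L1-HIT, L1-HIT, L1-HIT, MISS, VC-HIT, VC-HIT, VC-HIT, VC-HIT]

0: 0x64 (blk 12, set 4) → MISS  vc=[]
1: 0xa1 (blk 20, set 4) → MISS  vc=[12]
2: 0xf0 (blk 30, set 6) → MISS  vc=[12]
3: 0x1fa (blk 63, set 7) → MISS  vc=[12]
4: 0xa4 (blk 20, set 4) → L1-HIT  vc=[12]
5: 0xf2 (blk 30, set 6) → L1-HIT  vc=[12]
6: 0x7e (blk 15, set 7) → MISS  vc=[12, 63]
7: 0xf3 (blk 30, set 6) → L1-HIT  vc=[12, 63]
8: 0xf4 (blk 30, set 6) → L1-HIT  vc=[12, 63]
9: 0xa5 (blk 20, set 4) → L1-HIT  vc=[12, 63]
10: 0x7a (blk 15, set 7) → L1-HIT  vc=[12, 63]
11: 0xbd (blk 23, set 7) → MISS  vc=[12, 63, 15]
12: 0x7d (blk 15, set 7) → VC-HIT  vc=[12, 63, 23]
13: 0x64 (blk 12, set 4) → VC-HIT  vc=[20, 63, 23]
14: 0xa1 (blk 20, set 4) → VC-HIT  vc=[12, 63, 23]
15: 0x61 (blk 12, set 4) → VC-HIT  vc=[20, 63, 23]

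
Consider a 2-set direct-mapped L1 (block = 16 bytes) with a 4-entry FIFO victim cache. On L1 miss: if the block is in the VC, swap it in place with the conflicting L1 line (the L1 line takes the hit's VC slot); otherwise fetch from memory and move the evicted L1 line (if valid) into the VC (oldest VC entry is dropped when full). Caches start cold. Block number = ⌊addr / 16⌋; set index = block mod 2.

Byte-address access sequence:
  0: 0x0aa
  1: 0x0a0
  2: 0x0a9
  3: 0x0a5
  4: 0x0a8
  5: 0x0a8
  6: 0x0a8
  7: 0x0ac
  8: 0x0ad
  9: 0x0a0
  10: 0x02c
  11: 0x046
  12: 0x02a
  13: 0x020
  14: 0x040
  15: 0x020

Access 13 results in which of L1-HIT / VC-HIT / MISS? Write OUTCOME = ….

  [0] addr=0xaa blk=10 s=0: MISS | VC []
  [1] addr=0xa0 blk=10 s=0: L1-HIT | VC []
  [2] addr=0xa9 blk=10 s=0: L1-HIT | VC []
  [3] addr=0xa5 blk=10 s=0: L1-HIT | VC []
  [4] addr=0xa8 blk=10 s=0: L1-HIT | VC []
  [5] addr=0xa8 blk=10 s=0: L1-HIT | VC []
  [6] addr=0xa8 blk=10 s=0: L1-HIT | VC []
  [7] addr=0xac blk=10 s=0: L1-HIT | VC []
  [8] addr=0xad blk=10 s=0: L1-HIT | VC []
  [9] addr=0xa0 blk=10 s=0: L1-HIT | VC []
  [10] addr=0x2c blk=2 s=0: MISS | VC [10]
  [11] addr=0x46 blk=4 s=0: MISS | VC [10, 2]
  [12] addr=0x2a blk=2 s=0: VC-HIT | VC [10, 4]
  [13] addr=0x20 blk=2 s=0: L1-HIT | VC [10, 4]
  [14] addr=0x40 blk=4 s=0: VC-HIT | VC [10, 2]
  [15] addr=0x20 blk=2 s=0: VC-HIT | VC [10, 4]

OUTCOME = L1-HIT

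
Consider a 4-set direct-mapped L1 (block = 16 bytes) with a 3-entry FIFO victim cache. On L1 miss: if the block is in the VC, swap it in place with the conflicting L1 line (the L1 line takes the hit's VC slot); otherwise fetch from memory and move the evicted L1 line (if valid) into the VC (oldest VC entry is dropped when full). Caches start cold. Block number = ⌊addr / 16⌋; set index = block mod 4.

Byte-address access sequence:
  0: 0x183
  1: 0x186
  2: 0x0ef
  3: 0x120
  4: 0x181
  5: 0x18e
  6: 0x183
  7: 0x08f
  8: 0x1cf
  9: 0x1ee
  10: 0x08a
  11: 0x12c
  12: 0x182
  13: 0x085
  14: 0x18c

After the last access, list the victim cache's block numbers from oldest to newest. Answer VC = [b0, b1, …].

VC = [8, 28, 30]

  [0] addr=0x183 blk=24 s=0: MISS | VC []
  [1] addr=0x186 blk=24 s=0: L1-HIT | VC []
  [2] addr=0xef blk=14 s=2: MISS | VC []
  [3] addr=0x120 blk=18 s=2: MISS | VC [14]
  [4] addr=0x181 blk=24 s=0: L1-HIT | VC [14]
  [5] addr=0x18e blk=24 s=0: L1-HIT | VC [14]
  [6] addr=0x183 blk=24 s=0: L1-HIT | VC [14]
  [7] addr=0x8f blk=8 s=0: MISS | VC [14, 24]
  [8] addr=0x1cf blk=28 s=0: MISS | VC [14, 24, 8]
  [9] addr=0x1ee blk=30 s=2: MISS | VC [24, 8, 18]
  [10] addr=0x8a blk=8 s=0: VC-HIT | VC [24, 28, 18]
  [11] addr=0x12c blk=18 s=2: VC-HIT | VC [24, 28, 30]
  [12] addr=0x182 blk=24 s=0: VC-HIT | VC [8, 28, 30]
  [13] addr=0x85 blk=8 s=0: VC-HIT | VC [24, 28, 30]
  [14] addr=0x18c blk=24 s=0: VC-HIT | VC [8, 28, 30]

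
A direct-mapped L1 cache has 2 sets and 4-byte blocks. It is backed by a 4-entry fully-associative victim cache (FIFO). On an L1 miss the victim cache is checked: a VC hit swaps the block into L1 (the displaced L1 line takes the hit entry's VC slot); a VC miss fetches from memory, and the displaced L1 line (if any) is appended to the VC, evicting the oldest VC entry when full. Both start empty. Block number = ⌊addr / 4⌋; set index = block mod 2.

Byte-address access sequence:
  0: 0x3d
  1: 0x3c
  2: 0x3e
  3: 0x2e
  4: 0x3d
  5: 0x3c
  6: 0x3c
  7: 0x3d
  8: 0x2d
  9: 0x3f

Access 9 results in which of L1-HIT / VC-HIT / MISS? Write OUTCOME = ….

OUTCOME = VC-HIT

#0 0x3d→b15/s1 MISS; vc=[]
#1 0x3c→b15/s1 L1-HIT; vc=[]
#2 0x3e→b15/s1 L1-HIT; vc=[]
#3 0x2e→b11/s1 MISS; vc=[15]
#4 0x3d→b15/s1 VC-HIT; vc=[11]
#5 0x3c→b15/s1 L1-HIT; vc=[11]
#6 0x3c→b15/s1 L1-HIT; vc=[11]
#7 0x3d→b15/s1 L1-HIT; vc=[11]
#8 0x2d→b11/s1 VC-HIT; vc=[15]
#9 0x3f→b15/s1 VC-HIT; vc=[11]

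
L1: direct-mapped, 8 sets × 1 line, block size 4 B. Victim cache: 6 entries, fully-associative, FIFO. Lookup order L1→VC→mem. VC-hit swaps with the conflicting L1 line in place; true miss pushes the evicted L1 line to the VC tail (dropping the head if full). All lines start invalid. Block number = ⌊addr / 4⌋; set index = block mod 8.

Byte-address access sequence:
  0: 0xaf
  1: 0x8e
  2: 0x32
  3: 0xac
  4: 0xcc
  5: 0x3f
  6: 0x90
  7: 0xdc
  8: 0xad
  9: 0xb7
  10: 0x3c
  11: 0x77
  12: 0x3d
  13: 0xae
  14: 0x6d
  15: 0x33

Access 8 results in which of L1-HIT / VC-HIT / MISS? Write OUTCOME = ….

#0 0xaf→b43/s3 MISS; vc=[]
#1 0x8e→b35/s3 MISS; vc=[43]
#2 0x32→b12/s4 MISS; vc=[43]
#3 0xac→b43/s3 VC-HIT; vc=[35]
#4 0xcc→b51/s3 MISS; vc=[35,43]
#5 0x3f→b15/s7 MISS; vc=[35,43]
#6 0x90→b36/s4 MISS; vc=[35,43,12]
#7 0xdc→b55/s7 MISS; vc=[35,43,12,15]
#8 0xad→b43/s3 VC-HIT; vc=[35,51,12,15]
#9 0xb7→b45/s5 MISS; vc=[35,51,12,15]
#10 0x3c→b15/s7 VC-HIT; vc=[35,51,12,55]
#11 0x77→b29/s5 MISS; vc=[35,51,12,55,45]
#12 0x3d→b15/s7 L1-HIT; vc=[35,51,12,55,45]
#13 0xae→b43/s3 L1-HIT; vc=[35,51,12,55,45]
#14 0x6d→b27/s3 MISS; vc=[35,51,12,55,45,43]
#15 0x33→b12/s4 VC-HIT; vc=[35,51,36,55,45,43]

OUTCOME = VC-HIT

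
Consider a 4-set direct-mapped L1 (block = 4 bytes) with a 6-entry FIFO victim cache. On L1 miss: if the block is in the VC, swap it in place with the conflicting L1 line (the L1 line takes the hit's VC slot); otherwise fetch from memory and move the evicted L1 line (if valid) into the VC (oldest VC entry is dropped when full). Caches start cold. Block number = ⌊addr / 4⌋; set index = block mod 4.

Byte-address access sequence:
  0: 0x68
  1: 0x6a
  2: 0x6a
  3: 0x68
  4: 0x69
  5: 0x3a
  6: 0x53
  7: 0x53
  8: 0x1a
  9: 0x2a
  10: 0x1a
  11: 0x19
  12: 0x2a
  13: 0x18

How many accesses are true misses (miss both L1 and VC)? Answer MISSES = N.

MISSES = 5

0: 0x68 (blk 26, set 2) → MISS  vc=[]
1: 0x6a (blk 26, set 2) → L1-HIT  vc=[]
2: 0x6a (blk 26, set 2) → L1-HIT  vc=[]
3: 0x68 (blk 26, set 2) → L1-HIT  vc=[]
4: 0x69 (blk 26, set 2) → L1-HIT  vc=[]
5: 0x3a (blk 14, set 2) → MISS  vc=[26]
6: 0x53 (blk 20, set 0) → MISS  vc=[26]
7: 0x53 (blk 20, set 0) → L1-HIT  vc=[26]
8: 0x1a (blk 6, set 2) → MISS  vc=[26, 14]
9: 0x2a (blk 10, set 2) → MISS  vc=[26, 14, 6]
10: 0x1a (blk 6, set 2) → VC-HIT  vc=[26, 14, 10]
11: 0x19 (blk 6, set 2) → L1-HIT  vc=[26, 14, 10]
12: 0x2a (blk 10, set 2) → VC-HIT  vc=[26, 14, 6]
13: 0x18 (blk 6, set 2) → VC-HIT  vc=[26, 14, 10]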